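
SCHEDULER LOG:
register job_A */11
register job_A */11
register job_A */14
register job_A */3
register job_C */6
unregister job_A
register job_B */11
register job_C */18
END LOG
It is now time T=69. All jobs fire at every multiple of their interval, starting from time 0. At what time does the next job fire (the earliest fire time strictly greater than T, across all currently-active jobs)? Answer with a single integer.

Op 1: register job_A */11 -> active={job_A:*/11}
Op 2: register job_A */11 -> active={job_A:*/11}
Op 3: register job_A */14 -> active={job_A:*/14}
Op 4: register job_A */3 -> active={job_A:*/3}
Op 5: register job_C */6 -> active={job_A:*/3, job_C:*/6}
Op 6: unregister job_A -> active={job_C:*/6}
Op 7: register job_B */11 -> active={job_B:*/11, job_C:*/6}
Op 8: register job_C */18 -> active={job_B:*/11, job_C:*/18}
  job_B: interval 11, next fire after T=69 is 77
  job_C: interval 18, next fire after T=69 is 72
Earliest fire time = 72 (job job_C)

Answer: 72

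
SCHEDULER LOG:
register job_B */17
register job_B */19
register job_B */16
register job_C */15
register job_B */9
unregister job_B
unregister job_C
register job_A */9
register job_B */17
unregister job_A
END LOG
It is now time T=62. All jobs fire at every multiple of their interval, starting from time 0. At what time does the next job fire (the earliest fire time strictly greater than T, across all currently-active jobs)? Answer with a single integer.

Op 1: register job_B */17 -> active={job_B:*/17}
Op 2: register job_B */19 -> active={job_B:*/19}
Op 3: register job_B */16 -> active={job_B:*/16}
Op 4: register job_C */15 -> active={job_B:*/16, job_C:*/15}
Op 5: register job_B */9 -> active={job_B:*/9, job_C:*/15}
Op 6: unregister job_B -> active={job_C:*/15}
Op 7: unregister job_C -> active={}
Op 8: register job_A */9 -> active={job_A:*/9}
Op 9: register job_B */17 -> active={job_A:*/9, job_B:*/17}
Op 10: unregister job_A -> active={job_B:*/17}
  job_B: interval 17, next fire after T=62 is 68
Earliest fire time = 68 (job job_B)

Answer: 68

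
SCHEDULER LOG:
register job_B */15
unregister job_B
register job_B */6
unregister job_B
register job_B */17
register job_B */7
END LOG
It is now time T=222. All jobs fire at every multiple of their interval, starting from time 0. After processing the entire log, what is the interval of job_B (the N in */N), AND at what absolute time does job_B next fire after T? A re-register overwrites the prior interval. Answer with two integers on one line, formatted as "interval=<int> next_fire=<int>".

Answer: interval=7 next_fire=224

Derivation:
Op 1: register job_B */15 -> active={job_B:*/15}
Op 2: unregister job_B -> active={}
Op 3: register job_B */6 -> active={job_B:*/6}
Op 4: unregister job_B -> active={}
Op 5: register job_B */17 -> active={job_B:*/17}
Op 6: register job_B */7 -> active={job_B:*/7}
Final interval of job_B = 7
Next fire of job_B after T=222: (222//7+1)*7 = 224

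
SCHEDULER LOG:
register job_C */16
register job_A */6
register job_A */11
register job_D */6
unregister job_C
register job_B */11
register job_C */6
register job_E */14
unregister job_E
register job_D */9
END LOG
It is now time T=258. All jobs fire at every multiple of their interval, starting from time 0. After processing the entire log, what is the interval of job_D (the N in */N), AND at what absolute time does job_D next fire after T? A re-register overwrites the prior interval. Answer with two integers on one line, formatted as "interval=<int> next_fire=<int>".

Op 1: register job_C */16 -> active={job_C:*/16}
Op 2: register job_A */6 -> active={job_A:*/6, job_C:*/16}
Op 3: register job_A */11 -> active={job_A:*/11, job_C:*/16}
Op 4: register job_D */6 -> active={job_A:*/11, job_C:*/16, job_D:*/6}
Op 5: unregister job_C -> active={job_A:*/11, job_D:*/6}
Op 6: register job_B */11 -> active={job_A:*/11, job_B:*/11, job_D:*/6}
Op 7: register job_C */6 -> active={job_A:*/11, job_B:*/11, job_C:*/6, job_D:*/6}
Op 8: register job_E */14 -> active={job_A:*/11, job_B:*/11, job_C:*/6, job_D:*/6, job_E:*/14}
Op 9: unregister job_E -> active={job_A:*/11, job_B:*/11, job_C:*/6, job_D:*/6}
Op 10: register job_D */9 -> active={job_A:*/11, job_B:*/11, job_C:*/6, job_D:*/9}
Final interval of job_D = 9
Next fire of job_D after T=258: (258//9+1)*9 = 261

Answer: interval=9 next_fire=261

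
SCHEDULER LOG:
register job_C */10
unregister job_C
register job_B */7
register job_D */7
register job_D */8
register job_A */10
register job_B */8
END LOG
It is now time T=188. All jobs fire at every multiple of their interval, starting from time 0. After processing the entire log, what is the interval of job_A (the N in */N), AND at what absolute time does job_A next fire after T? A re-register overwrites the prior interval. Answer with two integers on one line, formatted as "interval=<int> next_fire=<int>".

Op 1: register job_C */10 -> active={job_C:*/10}
Op 2: unregister job_C -> active={}
Op 3: register job_B */7 -> active={job_B:*/7}
Op 4: register job_D */7 -> active={job_B:*/7, job_D:*/7}
Op 5: register job_D */8 -> active={job_B:*/7, job_D:*/8}
Op 6: register job_A */10 -> active={job_A:*/10, job_B:*/7, job_D:*/8}
Op 7: register job_B */8 -> active={job_A:*/10, job_B:*/8, job_D:*/8}
Final interval of job_A = 10
Next fire of job_A after T=188: (188//10+1)*10 = 190

Answer: interval=10 next_fire=190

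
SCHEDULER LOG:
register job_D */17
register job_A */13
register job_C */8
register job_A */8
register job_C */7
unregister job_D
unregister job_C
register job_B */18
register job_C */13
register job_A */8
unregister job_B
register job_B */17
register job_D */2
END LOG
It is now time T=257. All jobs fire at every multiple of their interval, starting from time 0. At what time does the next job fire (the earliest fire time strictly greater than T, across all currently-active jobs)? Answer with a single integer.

Op 1: register job_D */17 -> active={job_D:*/17}
Op 2: register job_A */13 -> active={job_A:*/13, job_D:*/17}
Op 3: register job_C */8 -> active={job_A:*/13, job_C:*/8, job_D:*/17}
Op 4: register job_A */8 -> active={job_A:*/8, job_C:*/8, job_D:*/17}
Op 5: register job_C */7 -> active={job_A:*/8, job_C:*/7, job_D:*/17}
Op 6: unregister job_D -> active={job_A:*/8, job_C:*/7}
Op 7: unregister job_C -> active={job_A:*/8}
Op 8: register job_B */18 -> active={job_A:*/8, job_B:*/18}
Op 9: register job_C */13 -> active={job_A:*/8, job_B:*/18, job_C:*/13}
Op 10: register job_A */8 -> active={job_A:*/8, job_B:*/18, job_C:*/13}
Op 11: unregister job_B -> active={job_A:*/8, job_C:*/13}
Op 12: register job_B */17 -> active={job_A:*/8, job_B:*/17, job_C:*/13}
Op 13: register job_D */2 -> active={job_A:*/8, job_B:*/17, job_C:*/13, job_D:*/2}
  job_A: interval 8, next fire after T=257 is 264
  job_B: interval 17, next fire after T=257 is 272
  job_C: interval 13, next fire after T=257 is 260
  job_D: interval 2, next fire after T=257 is 258
Earliest fire time = 258 (job job_D)

Answer: 258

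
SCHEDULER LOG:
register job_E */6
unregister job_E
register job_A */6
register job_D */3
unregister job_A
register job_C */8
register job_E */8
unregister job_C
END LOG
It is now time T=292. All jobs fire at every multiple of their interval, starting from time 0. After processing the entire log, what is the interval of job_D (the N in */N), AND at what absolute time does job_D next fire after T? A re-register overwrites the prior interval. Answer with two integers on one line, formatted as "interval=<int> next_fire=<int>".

Answer: interval=3 next_fire=294

Derivation:
Op 1: register job_E */6 -> active={job_E:*/6}
Op 2: unregister job_E -> active={}
Op 3: register job_A */6 -> active={job_A:*/6}
Op 4: register job_D */3 -> active={job_A:*/6, job_D:*/3}
Op 5: unregister job_A -> active={job_D:*/3}
Op 6: register job_C */8 -> active={job_C:*/8, job_D:*/3}
Op 7: register job_E */8 -> active={job_C:*/8, job_D:*/3, job_E:*/8}
Op 8: unregister job_C -> active={job_D:*/3, job_E:*/8}
Final interval of job_D = 3
Next fire of job_D after T=292: (292//3+1)*3 = 294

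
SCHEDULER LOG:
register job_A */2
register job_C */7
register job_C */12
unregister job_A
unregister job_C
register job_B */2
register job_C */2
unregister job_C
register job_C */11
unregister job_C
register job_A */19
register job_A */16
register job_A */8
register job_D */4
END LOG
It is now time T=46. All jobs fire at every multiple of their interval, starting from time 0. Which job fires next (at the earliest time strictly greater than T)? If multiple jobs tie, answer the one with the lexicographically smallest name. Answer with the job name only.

Op 1: register job_A */2 -> active={job_A:*/2}
Op 2: register job_C */7 -> active={job_A:*/2, job_C:*/7}
Op 3: register job_C */12 -> active={job_A:*/2, job_C:*/12}
Op 4: unregister job_A -> active={job_C:*/12}
Op 5: unregister job_C -> active={}
Op 6: register job_B */2 -> active={job_B:*/2}
Op 7: register job_C */2 -> active={job_B:*/2, job_C:*/2}
Op 8: unregister job_C -> active={job_B:*/2}
Op 9: register job_C */11 -> active={job_B:*/2, job_C:*/11}
Op 10: unregister job_C -> active={job_B:*/2}
Op 11: register job_A */19 -> active={job_A:*/19, job_B:*/2}
Op 12: register job_A */16 -> active={job_A:*/16, job_B:*/2}
Op 13: register job_A */8 -> active={job_A:*/8, job_B:*/2}
Op 14: register job_D */4 -> active={job_A:*/8, job_B:*/2, job_D:*/4}
  job_A: interval 8, next fire after T=46 is 48
  job_B: interval 2, next fire after T=46 is 48
  job_D: interval 4, next fire after T=46 is 48
Earliest = 48, winner (lex tiebreak) = job_A

Answer: job_A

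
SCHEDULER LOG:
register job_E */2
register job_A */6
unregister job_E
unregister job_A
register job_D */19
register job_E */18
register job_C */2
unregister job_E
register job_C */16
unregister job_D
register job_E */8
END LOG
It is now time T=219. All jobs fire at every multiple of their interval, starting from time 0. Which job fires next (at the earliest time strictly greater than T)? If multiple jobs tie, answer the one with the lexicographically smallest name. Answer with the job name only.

Op 1: register job_E */2 -> active={job_E:*/2}
Op 2: register job_A */6 -> active={job_A:*/6, job_E:*/2}
Op 3: unregister job_E -> active={job_A:*/6}
Op 4: unregister job_A -> active={}
Op 5: register job_D */19 -> active={job_D:*/19}
Op 6: register job_E */18 -> active={job_D:*/19, job_E:*/18}
Op 7: register job_C */2 -> active={job_C:*/2, job_D:*/19, job_E:*/18}
Op 8: unregister job_E -> active={job_C:*/2, job_D:*/19}
Op 9: register job_C */16 -> active={job_C:*/16, job_D:*/19}
Op 10: unregister job_D -> active={job_C:*/16}
Op 11: register job_E */8 -> active={job_C:*/16, job_E:*/8}
  job_C: interval 16, next fire after T=219 is 224
  job_E: interval 8, next fire after T=219 is 224
Earliest = 224, winner (lex tiebreak) = job_C

Answer: job_C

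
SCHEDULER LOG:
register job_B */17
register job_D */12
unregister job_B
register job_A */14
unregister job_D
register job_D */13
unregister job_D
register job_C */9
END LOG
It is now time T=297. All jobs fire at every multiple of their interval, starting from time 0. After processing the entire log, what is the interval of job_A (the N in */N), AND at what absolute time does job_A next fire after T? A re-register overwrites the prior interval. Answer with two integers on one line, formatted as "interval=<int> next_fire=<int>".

Answer: interval=14 next_fire=308

Derivation:
Op 1: register job_B */17 -> active={job_B:*/17}
Op 2: register job_D */12 -> active={job_B:*/17, job_D:*/12}
Op 3: unregister job_B -> active={job_D:*/12}
Op 4: register job_A */14 -> active={job_A:*/14, job_D:*/12}
Op 5: unregister job_D -> active={job_A:*/14}
Op 6: register job_D */13 -> active={job_A:*/14, job_D:*/13}
Op 7: unregister job_D -> active={job_A:*/14}
Op 8: register job_C */9 -> active={job_A:*/14, job_C:*/9}
Final interval of job_A = 14
Next fire of job_A after T=297: (297//14+1)*14 = 308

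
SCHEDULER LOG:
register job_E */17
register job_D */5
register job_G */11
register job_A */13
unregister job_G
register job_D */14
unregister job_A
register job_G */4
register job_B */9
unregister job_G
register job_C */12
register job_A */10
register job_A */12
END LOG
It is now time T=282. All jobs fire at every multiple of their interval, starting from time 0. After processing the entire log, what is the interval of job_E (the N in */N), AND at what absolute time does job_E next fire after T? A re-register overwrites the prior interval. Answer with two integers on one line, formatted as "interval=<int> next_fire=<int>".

Answer: interval=17 next_fire=289

Derivation:
Op 1: register job_E */17 -> active={job_E:*/17}
Op 2: register job_D */5 -> active={job_D:*/5, job_E:*/17}
Op 3: register job_G */11 -> active={job_D:*/5, job_E:*/17, job_G:*/11}
Op 4: register job_A */13 -> active={job_A:*/13, job_D:*/5, job_E:*/17, job_G:*/11}
Op 5: unregister job_G -> active={job_A:*/13, job_D:*/5, job_E:*/17}
Op 6: register job_D */14 -> active={job_A:*/13, job_D:*/14, job_E:*/17}
Op 7: unregister job_A -> active={job_D:*/14, job_E:*/17}
Op 8: register job_G */4 -> active={job_D:*/14, job_E:*/17, job_G:*/4}
Op 9: register job_B */9 -> active={job_B:*/9, job_D:*/14, job_E:*/17, job_G:*/4}
Op 10: unregister job_G -> active={job_B:*/9, job_D:*/14, job_E:*/17}
Op 11: register job_C */12 -> active={job_B:*/9, job_C:*/12, job_D:*/14, job_E:*/17}
Op 12: register job_A */10 -> active={job_A:*/10, job_B:*/9, job_C:*/12, job_D:*/14, job_E:*/17}
Op 13: register job_A */12 -> active={job_A:*/12, job_B:*/9, job_C:*/12, job_D:*/14, job_E:*/17}
Final interval of job_E = 17
Next fire of job_E after T=282: (282//17+1)*17 = 289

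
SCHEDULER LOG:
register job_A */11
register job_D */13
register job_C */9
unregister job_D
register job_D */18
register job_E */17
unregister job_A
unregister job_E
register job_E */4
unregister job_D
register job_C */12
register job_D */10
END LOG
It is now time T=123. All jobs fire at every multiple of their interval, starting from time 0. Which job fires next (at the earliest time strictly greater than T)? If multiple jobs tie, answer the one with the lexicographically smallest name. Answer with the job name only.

Op 1: register job_A */11 -> active={job_A:*/11}
Op 2: register job_D */13 -> active={job_A:*/11, job_D:*/13}
Op 3: register job_C */9 -> active={job_A:*/11, job_C:*/9, job_D:*/13}
Op 4: unregister job_D -> active={job_A:*/11, job_C:*/9}
Op 5: register job_D */18 -> active={job_A:*/11, job_C:*/9, job_D:*/18}
Op 6: register job_E */17 -> active={job_A:*/11, job_C:*/9, job_D:*/18, job_E:*/17}
Op 7: unregister job_A -> active={job_C:*/9, job_D:*/18, job_E:*/17}
Op 8: unregister job_E -> active={job_C:*/9, job_D:*/18}
Op 9: register job_E */4 -> active={job_C:*/9, job_D:*/18, job_E:*/4}
Op 10: unregister job_D -> active={job_C:*/9, job_E:*/4}
Op 11: register job_C */12 -> active={job_C:*/12, job_E:*/4}
Op 12: register job_D */10 -> active={job_C:*/12, job_D:*/10, job_E:*/4}
  job_C: interval 12, next fire after T=123 is 132
  job_D: interval 10, next fire after T=123 is 130
  job_E: interval 4, next fire after T=123 is 124
Earliest = 124, winner (lex tiebreak) = job_E

Answer: job_E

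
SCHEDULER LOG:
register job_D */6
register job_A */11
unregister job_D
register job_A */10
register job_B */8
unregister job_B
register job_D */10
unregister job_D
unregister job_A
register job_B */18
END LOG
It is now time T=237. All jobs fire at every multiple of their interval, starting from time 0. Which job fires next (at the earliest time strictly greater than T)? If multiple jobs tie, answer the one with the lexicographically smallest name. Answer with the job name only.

Answer: job_B

Derivation:
Op 1: register job_D */6 -> active={job_D:*/6}
Op 2: register job_A */11 -> active={job_A:*/11, job_D:*/6}
Op 3: unregister job_D -> active={job_A:*/11}
Op 4: register job_A */10 -> active={job_A:*/10}
Op 5: register job_B */8 -> active={job_A:*/10, job_B:*/8}
Op 6: unregister job_B -> active={job_A:*/10}
Op 7: register job_D */10 -> active={job_A:*/10, job_D:*/10}
Op 8: unregister job_D -> active={job_A:*/10}
Op 9: unregister job_A -> active={}
Op 10: register job_B */18 -> active={job_B:*/18}
  job_B: interval 18, next fire after T=237 is 252
Earliest = 252, winner (lex tiebreak) = job_B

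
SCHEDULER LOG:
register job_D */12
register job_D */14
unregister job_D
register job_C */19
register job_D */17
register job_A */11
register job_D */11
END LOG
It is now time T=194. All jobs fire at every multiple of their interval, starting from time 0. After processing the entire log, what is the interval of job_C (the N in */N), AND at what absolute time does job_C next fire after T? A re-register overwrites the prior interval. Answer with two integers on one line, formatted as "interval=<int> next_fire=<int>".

Op 1: register job_D */12 -> active={job_D:*/12}
Op 2: register job_D */14 -> active={job_D:*/14}
Op 3: unregister job_D -> active={}
Op 4: register job_C */19 -> active={job_C:*/19}
Op 5: register job_D */17 -> active={job_C:*/19, job_D:*/17}
Op 6: register job_A */11 -> active={job_A:*/11, job_C:*/19, job_D:*/17}
Op 7: register job_D */11 -> active={job_A:*/11, job_C:*/19, job_D:*/11}
Final interval of job_C = 19
Next fire of job_C after T=194: (194//19+1)*19 = 209

Answer: interval=19 next_fire=209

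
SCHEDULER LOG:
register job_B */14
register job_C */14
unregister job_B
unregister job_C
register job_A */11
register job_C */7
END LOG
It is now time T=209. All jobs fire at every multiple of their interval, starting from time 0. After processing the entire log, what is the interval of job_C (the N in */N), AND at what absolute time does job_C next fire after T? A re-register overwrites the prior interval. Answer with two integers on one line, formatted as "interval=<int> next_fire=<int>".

Op 1: register job_B */14 -> active={job_B:*/14}
Op 2: register job_C */14 -> active={job_B:*/14, job_C:*/14}
Op 3: unregister job_B -> active={job_C:*/14}
Op 4: unregister job_C -> active={}
Op 5: register job_A */11 -> active={job_A:*/11}
Op 6: register job_C */7 -> active={job_A:*/11, job_C:*/7}
Final interval of job_C = 7
Next fire of job_C after T=209: (209//7+1)*7 = 210

Answer: interval=7 next_fire=210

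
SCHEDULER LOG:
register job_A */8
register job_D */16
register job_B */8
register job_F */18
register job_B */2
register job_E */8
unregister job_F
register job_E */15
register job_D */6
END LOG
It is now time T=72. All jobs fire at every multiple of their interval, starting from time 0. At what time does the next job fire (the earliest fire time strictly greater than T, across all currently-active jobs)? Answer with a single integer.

Answer: 74

Derivation:
Op 1: register job_A */8 -> active={job_A:*/8}
Op 2: register job_D */16 -> active={job_A:*/8, job_D:*/16}
Op 3: register job_B */8 -> active={job_A:*/8, job_B:*/8, job_D:*/16}
Op 4: register job_F */18 -> active={job_A:*/8, job_B:*/8, job_D:*/16, job_F:*/18}
Op 5: register job_B */2 -> active={job_A:*/8, job_B:*/2, job_D:*/16, job_F:*/18}
Op 6: register job_E */8 -> active={job_A:*/8, job_B:*/2, job_D:*/16, job_E:*/8, job_F:*/18}
Op 7: unregister job_F -> active={job_A:*/8, job_B:*/2, job_D:*/16, job_E:*/8}
Op 8: register job_E */15 -> active={job_A:*/8, job_B:*/2, job_D:*/16, job_E:*/15}
Op 9: register job_D */6 -> active={job_A:*/8, job_B:*/2, job_D:*/6, job_E:*/15}
  job_A: interval 8, next fire after T=72 is 80
  job_B: interval 2, next fire after T=72 is 74
  job_D: interval 6, next fire after T=72 is 78
  job_E: interval 15, next fire after T=72 is 75
Earliest fire time = 74 (job job_B)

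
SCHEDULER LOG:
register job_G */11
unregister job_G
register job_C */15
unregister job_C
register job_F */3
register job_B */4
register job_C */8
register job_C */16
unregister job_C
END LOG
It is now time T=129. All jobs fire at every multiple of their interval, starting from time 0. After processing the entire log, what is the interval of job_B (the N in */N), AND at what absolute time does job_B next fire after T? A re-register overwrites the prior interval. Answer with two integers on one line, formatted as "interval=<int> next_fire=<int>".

Op 1: register job_G */11 -> active={job_G:*/11}
Op 2: unregister job_G -> active={}
Op 3: register job_C */15 -> active={job_C:*/15}
Op 4: unregister job_C -> active={}
Op 5: register job_F */3 -> active={job_F:*/3}
Op 6: register job_B */4 -> active={job_B:*/4, job_F:*/3}
Op 7: register job_C */8 -> active={job_B:*/4, job_C:*/8, job_F:*/3}
Op 8: register job_C */16 -> active={job_B:*/4, job_C:*/16, job_F:*/3}
Op 9: unregister job_C -> active={job_B:*/4, job_F:*/3}
Final interval of job_B = 4
Next fire of job_B after T=129: (129//4+1)*4 = 132

Answer: interval=4 next_fire=132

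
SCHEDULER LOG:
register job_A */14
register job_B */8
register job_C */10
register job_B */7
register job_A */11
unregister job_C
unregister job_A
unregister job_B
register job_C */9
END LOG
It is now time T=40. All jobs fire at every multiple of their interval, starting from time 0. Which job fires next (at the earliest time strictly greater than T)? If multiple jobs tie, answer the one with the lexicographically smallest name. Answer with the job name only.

Op 1: register job_A */14 -> active={job_A:*/14}
Op 2: register job_B */8 -> active={job_A:*/14, job_B:*/8}
Op 3: register job_C */10 -> active={job_A:*/14, job_B:*/8, job_C:*/10}
Op 4: register job_B */7 -> active={job_A:*/14, job_B:*/7, job_C:*/10}
Op 5: register job_A */11 -> active={job_A:*/11, job_B:*/7, job_C:*/10}
Op 6: unregister job_C -> active={job_A:*/11, job_B:*/7}
Op 7: unregister job_A -> active={job_B:*/7}
Op 8: unregister job_B -> active={}
Op 9: register job_C */9 -> active={job_C:*/9}
  job_C: interval 9, next fire after T=40 is 45
Earliest = 45, winner (lex tiebreak) = job_C

Answer: job_C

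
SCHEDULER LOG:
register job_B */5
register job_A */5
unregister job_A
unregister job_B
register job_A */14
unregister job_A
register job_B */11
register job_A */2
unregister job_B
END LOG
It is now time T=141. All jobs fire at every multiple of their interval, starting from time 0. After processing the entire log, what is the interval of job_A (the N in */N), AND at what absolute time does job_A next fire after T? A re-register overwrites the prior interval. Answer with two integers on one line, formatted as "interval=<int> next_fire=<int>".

Answer: interval=2 next_fire=142

Derivation:
Op 1: register job_B */5 -> active={job_B:*/5}
Op 2: register job_A */5 -> active={job_A:*/5, job_B:*/5}
Op 3: unregister job_A -> active={job_B:*/5}
Op 4: unregister job_B -> active={}
Op 5: register job_A */14 -> active={job_A:*/14}
Op 6: unregister job_A -> active={}
Op 7: register job_B */11 -> active={job_B:*/11}
Op 8: register job_A */2 -> active={job_A:*/2, job_B:*/11}
Op 9: unregister job_B -> active={job_A:*/2}
Final interval of job_A = 2
Next fire of job_A after T=141: (141//2+1)*2 = 142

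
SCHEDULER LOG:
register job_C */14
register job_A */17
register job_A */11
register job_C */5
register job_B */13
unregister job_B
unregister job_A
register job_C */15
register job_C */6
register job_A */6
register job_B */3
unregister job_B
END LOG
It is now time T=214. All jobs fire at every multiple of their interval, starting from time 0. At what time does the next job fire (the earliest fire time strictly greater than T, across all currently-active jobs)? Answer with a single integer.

Answer: 216

Derivation:
Op 1: register job_C */14 -> active={job_C:*/14}
Op 2: register job_A */17 -> active={job_A:*/17, job_C:*/14}
Op 3: register job_A */11 -> active={job_A:*/11, job_C:*/14}
Op 4: register job_C */5 -> active={job_A:*/11, job_C:*/5}
Op 5: register job_B */13 -> active={job_A:*/11, job_B:*/13, job_C:*/5}
Op 6: unregister job_B -> active={job_A:*/11, job_C:*/5}
Op 7: unregister job_A -> active={job_C:*/5}
Op 8: register job_C */15 -> active={job_C:*/15}
Op 9: register job_C */6 -> active={job_C:*/6}
Op 10: register job_A */6 -> active={job_A:*/6, job_C:*/6}
Op 11: register job_B */3 -> active={job_A:*/6, job_B:*/3, job_C:*/6}
Op 12: unregister job_B -> active={job_A:*/6, job_C:*/6}
  job_A: interval 6, next fire after T=214 is 216
  job_C: interval 6, next fire after T=214 is 216
Earliest fire time = 216 (job job_A)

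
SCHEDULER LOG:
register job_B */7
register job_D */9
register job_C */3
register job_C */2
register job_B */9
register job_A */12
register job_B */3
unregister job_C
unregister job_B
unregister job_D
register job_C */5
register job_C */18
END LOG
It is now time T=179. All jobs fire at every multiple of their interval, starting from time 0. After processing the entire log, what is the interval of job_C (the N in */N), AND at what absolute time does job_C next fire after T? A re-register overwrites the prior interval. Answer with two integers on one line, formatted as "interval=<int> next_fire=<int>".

Op 1: register job_B */7 -> active={job_B:*/7}
Op 2: register job_D */9 -> active={job_B:*/7, job_D:*/9}
Op 3: register job_C */3 -> active={job_B:*/7, job_C:*/3, job_D:*/9}
Op 4: register job_C */2 -> active={job_B:*/7, job_C:*/2, job_D:*/9}
Op 5: register job_B */9 -> active={job_B:*/9, job_C:*/2, job_D:*/9}
Op 6: register job_A */12 -> active={job_A:*/12, job_B:*/9, job_C:*/2, job_D:*/9}
Op 7: register job_B */3 -> active={job_A:*/12, job_B:*/3, job_C:*/2, job_D:*/9}
Op 8: unregister job_C -> active={job_A:*/12, job_B:*/3, job_D:*/9}
Op 9: unregister job_B -> active={job_A:*/12, job_D:*/9}
Op 10: unregister job_D -> active={job_A:*/12}
Op 11: register job_C */5 -> active={job_A:*/12, job_C:*/5}
Op 12: register job_C */18 -> active={job_A:*/12, job_C:*/18}
Final interval of job_C = 18
Next fire of job_C after T=179: (179//18+1)*18 = 180

Answer: interval=18 next_fire=180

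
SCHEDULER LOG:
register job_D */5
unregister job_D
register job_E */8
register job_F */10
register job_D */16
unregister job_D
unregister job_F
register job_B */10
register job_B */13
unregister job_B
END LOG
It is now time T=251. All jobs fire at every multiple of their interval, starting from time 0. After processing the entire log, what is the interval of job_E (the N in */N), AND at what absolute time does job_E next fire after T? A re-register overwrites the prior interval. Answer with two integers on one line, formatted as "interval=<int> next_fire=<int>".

Answer: interval=8 next_fire=256

Derivation:
Op 1: register job_D */5 -> active={job_D:*/5}
Op 2: unregister job_D -> active={}
Op 3: register job_E */8 -> active={job_E:*/8}
Op 4: register job_F */10 -> active={job_E:*/8, job_F:*/10}
Op 5: register job_D */16 -> active={job_D:*/16, job_E:*/8, job_F:*/10}
Op 6: unregister job_D -> active={job_E:*/8, job_F:*/10}
Op 7: unregister job_F -> active={job_E:*/8}
Op 8: register job_B */10 -> active={job_B:*/10, job_E:*/8}
Op 9: register job_B */13 -> active={job_B:*/13, job_E:*/8}
Op 10: unregister job_B -> active={job_E:*/8}
Final interval of job_E = 8
Next fire of job_E after T=251: (251//8+1)*8 = 256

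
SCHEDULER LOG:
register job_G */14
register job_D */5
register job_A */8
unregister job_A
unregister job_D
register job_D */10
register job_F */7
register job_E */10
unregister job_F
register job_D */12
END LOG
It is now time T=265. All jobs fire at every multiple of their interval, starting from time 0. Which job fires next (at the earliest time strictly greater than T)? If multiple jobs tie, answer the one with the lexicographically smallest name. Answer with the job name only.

Answer: job_G

Derivation:
Op 1: register job_G */14 -> active={job_G:*/14}
Op 2: register job_D */5 -> active={job_D:*/5, job_G:*/14}
Op 3: register job_A */8 -> active={job_A:*/8, job_D:*/5, job_G:*/14}
Op 4: unregister job_A -> active={job_D:*/5, job_G:*/14}
Op 5: unregister job_D -> active={job_G:*/14}
Op 6: register job_D */10 -> active={job_D:*/10, job_G:*/14}
Op 7: register job_F */7 -> active={job_D:*/10, job_F:*/7, job_G:*/14}
Op 8: register job_E */10 -> active={job_D:*/10, job_E:*/10, job_F:*/7, job_G:*/14}
Op 9: unregister job_F -> active={job_D:*/10, job_E:*/10, job_G:*/14}
Op 10: register job_D */12 -> active={job_D:*/12, job_E:*/10, job_G:*/14}
  job_D: interval 12, next fire after T=265 is 276
  job_E: interval 10, next fire after T=265 is 270
  job_G: interval 14, next fire after T=265 is 266
Earliest = 266, winner (lex tiebreak) = job_G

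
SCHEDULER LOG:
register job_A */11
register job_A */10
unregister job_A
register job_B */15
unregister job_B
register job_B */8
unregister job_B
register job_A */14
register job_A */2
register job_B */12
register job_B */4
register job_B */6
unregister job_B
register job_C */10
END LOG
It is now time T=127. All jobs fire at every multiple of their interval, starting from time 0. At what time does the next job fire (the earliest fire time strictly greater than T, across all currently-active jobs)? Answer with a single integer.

Op 1: register job_A */11 -> active={job_A:*/11}
Op 2: register job_A */10 -> active={job_A:*/10}
Op 3: unregister job_A -> active={}
Op 4: register job_B */15 -> active={job_B:*/15}
Op 5: unregister job_B -> active={}
Op 6: register job_B */8 -> active={job_B:*/8}
Op 7: unregister job_B -> active={}
Op 8: register job_A */14 -> active={job_A:*/14}
Op 9: register job_A */2 -> active={job_A:*/2}
Op 10: register job_B */12 -> active={job_A:*/2, job_B:*/12}
Op 11: register job_B */4 -> active={job_A:*/2, job_B:*/4}
Op 12: register job_B */6 -> active={job_A:*/2, job_B:*/6}
Op 13: unregister job_B -> active={job_A:*/2}
Op 14: register job_C */10 -> active={job_A:*/2, job_C:*/10}
  job_A: interval 2, next fire after T=127 is 128
  job_C: interval 10, next fire after T=127 is 130
Earliest fire time = 128 (job job_A)

Answer: 128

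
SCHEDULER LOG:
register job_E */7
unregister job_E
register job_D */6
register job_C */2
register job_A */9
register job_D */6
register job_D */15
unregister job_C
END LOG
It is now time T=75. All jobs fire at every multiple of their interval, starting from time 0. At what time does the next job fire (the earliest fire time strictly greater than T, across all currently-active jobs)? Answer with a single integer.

Op 1: register job_E */7 -> active={job_E:*/7}
Op 2: unregister job_E -> active={}
Op 3: register job_D */6 -> active={job_D:*/6}
Op 4: register job_C */2 -> active={job_C:*/2, job_D:*/6}
Op 5: register job_A */9 -> active={job_A:*/9, job_C:*/2, job_D:*/6}
Op 6: register job_D */6 -> active={job_A:*/9, job_C:*/2, job_D:*/6}
Op 7: register job_D */15 -> active={job_A:*/9, job_C:*/2, job_D:*/15}
Op 8: unregister job_C -> active={job_A:*/9, job_D:*/15}
  job_A: interval 9, next fire after T=75 is 81
  job_D: interval 15, next fire after T=75 is 90
Earliest fire time = 81 (job job_A)

Answer: 81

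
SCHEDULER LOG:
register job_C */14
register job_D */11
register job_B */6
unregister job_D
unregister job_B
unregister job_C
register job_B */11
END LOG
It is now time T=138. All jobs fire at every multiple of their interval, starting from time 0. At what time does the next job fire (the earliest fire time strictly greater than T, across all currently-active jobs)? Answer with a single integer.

Op 1: register job_C */14 -> active={job_C:*/14}
Op 2: register job_D */11 -> active={job_C:*/14, job_D:*/11}
Op 3: register job_B */6 -> active={job_B:*/6, job_C:*/14, job_D:*/11}
Op 4: unregister job_D -> active={job_B:*/6, job_C:*/14}
Op 5: unregister job_B -> active={job_C:*/14}
Op 6: unregister job_C -> active={}
Op 7: register job_B */11 -> active={job_B:*/11}
  job_B: interval 11, next fire after T=138 is 143
Earliest fire time = 143 (job job_B)

Answer: 143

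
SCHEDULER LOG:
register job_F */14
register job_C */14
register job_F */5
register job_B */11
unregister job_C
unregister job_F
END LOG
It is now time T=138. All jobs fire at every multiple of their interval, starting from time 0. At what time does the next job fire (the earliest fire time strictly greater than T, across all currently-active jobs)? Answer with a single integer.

Answer: 143

Derivation:
Op 1: register job_F */14 -> active={job_F:*/14}
Op 2: register job_C */14 -> active={job_C:*/14, job_F:*/14}
Op 3: register job_F */5 -> active={job_C:*/14, job_F:*/5}
Op 4: register job_B */11 -> active={job_B:*/11, job_C:*/14, job_F:*/5}
Op 5: unregister job_C -> active={job_B:*/11, job_F:*/5}
Op 6: unregister job_F -> active={job_B:*/11}
  job_B: interval 11, next fire after T=138 is 143
Earliest fire time = 143 (job job_B)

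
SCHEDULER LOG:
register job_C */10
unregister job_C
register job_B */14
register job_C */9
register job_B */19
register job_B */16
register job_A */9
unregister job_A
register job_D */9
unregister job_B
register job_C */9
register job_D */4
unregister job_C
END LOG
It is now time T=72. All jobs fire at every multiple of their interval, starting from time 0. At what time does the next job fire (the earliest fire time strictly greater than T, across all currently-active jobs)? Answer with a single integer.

Answer: 76

Derivation:
Op 1: register job_C */10 -> active={job_C:*/10}
Op 2: unregister job_C -> active={}
Op 3: register job_B */14 -> active={job_B:*/14}
Op 4: register job_C */9 -> active={job_B:*/14, job_C:*/9}
Op 5: register job_B */19 -> active={job_B:*/19, job_C:*/9}
Op 6: register job_B */16 -> active={job_B:*/16, job_C:*/9}
Op 7: register job_A */9 -> active={job_A:*/9, job_B:*/16, job_C:*/9}
Op 8: unregister job_A -> active={job_B:*/16, job_C:*/9}
Op 9: register job_D */9 -> active={job_B:*/16, job_C:*/9, job_D:*/9}
Op 10: unregister job_B -> active={job_C:*/9, job_D:*/9}
Op 11: register job_C */9 -> active={job_C:*/9, job_D:*/9}
Op 12: register job_D */4 -> active={job_C:*/9, job_D:*/4}
Op 13: unregister job_C -> active={job_D:*/4}
  job_D: interval 4, next fire after T=72 is 76
Earliest fire time = 76 (job job_D)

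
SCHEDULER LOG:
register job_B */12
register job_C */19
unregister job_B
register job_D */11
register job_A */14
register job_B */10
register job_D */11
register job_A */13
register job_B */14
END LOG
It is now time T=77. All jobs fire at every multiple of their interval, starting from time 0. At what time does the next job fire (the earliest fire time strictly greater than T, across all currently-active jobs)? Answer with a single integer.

Answer: 78

Derivation:
Op 1: register job_B */12 -> active={job_B:*/12}
Op 2: register job_C */19 -> active={job_B:*/12, job_C:*/19}
Op 3: unregister job_B -> active={job_C:*/19}
Op 4: register job_D */11 -> active={job_C:*/19, job_D:*/11}
Op 5: register job_A */14 -> active={job_A:*/14, job_C:*/19, job_D:*/11}
Op 6: register job_B */10 -> active={job_A:*/14, job_B:*/10, job_C:*/19, job_D:*/11}
Op 7: register job_D */11 -> active={job_A:*/14, job_B:*/10, job_C:*/19, job_D:*/11}
Op 8: register job_A */13 -> active={job_A:*/13, job_B:*/10, job_C:*/19, job_D:*/11}
Op 9: register job_B */14 -> active={job_A:*/13, job_B:*/14, job_C:*/19, job_D:*/11}
  job_A: interval 13, next fire after T=77 is 78
  job_B: interval 14, next fire after T=77 is 84
  job_C: interval 19, next fire after T=77 is 95
  job_D: interval 11, next fire after T=77 is 88
Earliest fire time = 78 (job job_A)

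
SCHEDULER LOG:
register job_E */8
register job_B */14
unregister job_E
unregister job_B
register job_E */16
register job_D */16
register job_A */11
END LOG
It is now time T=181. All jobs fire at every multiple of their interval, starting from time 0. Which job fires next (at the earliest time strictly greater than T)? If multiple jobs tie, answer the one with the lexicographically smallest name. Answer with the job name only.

Answer: job_A

Derivation:
Op 1: register job_E */8 -> active={job_E:*/8}
Op 2: register job_B */14 -> active={job_B:*/14, job_E:*/8}
Op 3: unregister job_E -> active={job_B:*/14}
Op 4: unregister job_B -> active={}
Op 5: register job_E */16 -> active={job_E:*/16}
Op 6: register job_D */16 -> active={job_D:*/16, job_E:*/16}
Op 7: register job_A */11 -> active={job_A:*/11, job_D:*/16, job_E:*/16}
  job_A: interval 11, next fire after T=181 is 187
  job_D: interval 16, next fire after T=181 is 192
  job_E: interval 16, next fire after T=181 is 192
Earliest = 187, winner (lex tiebreak) = job_A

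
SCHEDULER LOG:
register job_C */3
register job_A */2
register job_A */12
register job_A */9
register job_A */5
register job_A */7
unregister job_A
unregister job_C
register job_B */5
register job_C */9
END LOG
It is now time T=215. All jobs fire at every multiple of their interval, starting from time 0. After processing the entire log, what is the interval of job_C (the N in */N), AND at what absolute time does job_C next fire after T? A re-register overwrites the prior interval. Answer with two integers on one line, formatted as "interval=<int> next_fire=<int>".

Op 1: register job_C */3 -> active={job_C:*/3}
Op 2: register job_A */2 -> active={job_A:*/2, job_C:*/3}
Op 3: register job_A */12 -> active={job_A:*/12, job_C:*/3}
Op 4: register job_A */9 -> active={job_A:*/9, job_C:*/3}
Op 5: register job_A */5 -> active={job_A:*/5, job_C:*/3}
Op 6: register job_A */7 -> active={job_A:*/7, job_C:*/3}
Op 7: unregister job_A -> active={job_C:*/3}
Op 8: unregister job_C -> active={}
Op 9: register job_B */5 -> active={job_B:*/5}
Op 10: register job_C */9 -> active={job_B:*/5, job_C:*/9}
Final interval of job_C = 9
Next fire of job_C after T=215: (215//9+1)*9 = 216

Answer: interval=9 next_fire=216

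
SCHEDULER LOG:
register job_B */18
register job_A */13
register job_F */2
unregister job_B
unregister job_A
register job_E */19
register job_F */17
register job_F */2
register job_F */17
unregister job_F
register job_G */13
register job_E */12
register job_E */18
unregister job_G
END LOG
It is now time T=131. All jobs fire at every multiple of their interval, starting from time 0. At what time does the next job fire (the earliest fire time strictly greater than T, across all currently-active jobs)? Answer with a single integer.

Op 1: register job_B */18 -> active={job_B:*/18}
Op 2: register job_A */13 -> active={job_A:*/13, job_B:*/18}
Op 3: register job_F */2 -> active={job_A:*/13, job_B:*/18, job_F:*/2}
Op 4: unregister job_B -> active={job_A:*/13, job_F:*/2}
Op 5: unregister job_A -> active={job_F:*/2}
Op 6: register job_E */19 -> active={job_E:*/19, job_F:*/2}
Op 7: register job_F */17 -> active={job_E:*/19, job_F:*/17}
Op 8: register job_F */2 -> active={job_E:*/19, job_F:*/2}
Op 9: register job_F */17 -> active={job_E:*/19, job_F:*/17}
Op 10: unregister job_F -> active={job_E:*/19}
Op 11: register job_G */13 -> active={job_E:*/19, job_G:*/13}
Op 12: register job_E */12 -> active={job_E:*/12, job_G:*/13}
Op 13: register job_E */18 -> active={job_E:*/18, job_G:*/13}
Op 14: unregister job_G -> active={job_E:*/18}
  job_E: interval 18, next fire after T=131 is 144
Earliest fire time = 144 (job job_E)

Answer: 144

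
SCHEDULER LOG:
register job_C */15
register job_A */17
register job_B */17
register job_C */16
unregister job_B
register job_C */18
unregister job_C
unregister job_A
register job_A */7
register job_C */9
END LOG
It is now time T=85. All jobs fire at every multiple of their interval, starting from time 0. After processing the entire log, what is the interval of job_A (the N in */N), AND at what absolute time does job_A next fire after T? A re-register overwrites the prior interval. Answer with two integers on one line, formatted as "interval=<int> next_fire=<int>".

Op 1: register job_C */15 -> active={job_C:*/15}
Op 2: register job_A */17 -> active={job_A:*/17, job_C:*/15}
Op 3: register job_B */17 -> active={job_A:*/17, job_B:*/17, job_C:*/15}
Op 4: register job_C */16 -> active={job_A:*/17, job_B:*/17, job_C:*/16}
Op 5: unregister job_B -> active={job_A:*/17, job_C:*/16}
Op 6: register job_C */18 -> active={job_A:*/17, job_C:*/18}
Op 7: unregister job_C -> active={job_A:*/17}
Op 8: unregister job_A -> active={}
Op 9: register job_A */7 -> active={job_A:*/7}
Op 10: register job_C */9 -> active={job_A:*/7, job_C:*/9}
Final interval of job_A = 7
Next fire of job_A after T=85: (85//7+1)*7 = 91

Answer: interval=7 next_fire=91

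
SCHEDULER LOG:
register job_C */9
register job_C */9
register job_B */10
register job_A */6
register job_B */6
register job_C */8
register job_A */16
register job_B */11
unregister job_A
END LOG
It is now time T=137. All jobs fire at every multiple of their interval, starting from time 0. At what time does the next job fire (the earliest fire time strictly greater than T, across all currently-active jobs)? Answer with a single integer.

Op 1: register job_C */9 -> active={job_C:*/9}
Op 2: register job_C */9 -> active={job_C:*/9}
Op 3: register job_B */10 -> active={job_B:*/10, job_C:*/9}
Op 4: register job_A */6 -> active={job_A:*/6, job_B:*/10, job_C:*/9}
Op 5: register job_B */6 -> active={job_A:*/6, job_B:*/6, job_C:*/9}
Op 6: register job_C */8 -> active={job_A:*/6, job_B:*/6, job_C:*/8}
Op 7: register job_A */16 -> active={job_A:*/16, job_B:*/6, job_C:*/8}
Op 8: register job_B */11 -> active={job_A:*/16, job_B:*/11, job_C:*/8}
Op 9: unregister job_A -> active={job_B:*/11, job_C:*/8}
  job_B: interval 11, next fire after T=137 is 143
  job_C: interval 8, next fire after T=137 is 144
Earliest fire time = 143 (job job_B)

Answer: 143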